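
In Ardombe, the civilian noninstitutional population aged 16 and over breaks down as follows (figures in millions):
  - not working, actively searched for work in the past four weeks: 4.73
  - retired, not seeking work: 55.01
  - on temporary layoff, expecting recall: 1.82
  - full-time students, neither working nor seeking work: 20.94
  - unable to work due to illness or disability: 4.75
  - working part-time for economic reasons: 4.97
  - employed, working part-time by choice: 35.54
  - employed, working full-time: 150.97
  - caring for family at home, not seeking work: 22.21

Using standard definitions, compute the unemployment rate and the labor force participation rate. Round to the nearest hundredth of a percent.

Employed = 4.97 + 35.54 + 150.97 = 191.48 million (anyone who worked, including part-time for economic reasons, counts as employed).
Unemployed = 4.73 + 1.82 = 6.55 million (jobless and actively searching, or on temporary layoff).
Labor force = 191.48 + 6.55 = 198.03 million.
Not in labor force = 55.01 + 20.94 + 4.75 + 22.21 = 102.91 million (those not working and not actively searching are outside the labor force).
Civilian working-age population = 198.03 + 102.91 = 300.94 million.
Unemployment rate = 6.55 / 198.03 = 3.31%.
Labor force participation rate = 198.03 / 300.94 = 65.80%.

Unemployment rate ≈ 3.31%; labor force participation rate ≈ 65.80%.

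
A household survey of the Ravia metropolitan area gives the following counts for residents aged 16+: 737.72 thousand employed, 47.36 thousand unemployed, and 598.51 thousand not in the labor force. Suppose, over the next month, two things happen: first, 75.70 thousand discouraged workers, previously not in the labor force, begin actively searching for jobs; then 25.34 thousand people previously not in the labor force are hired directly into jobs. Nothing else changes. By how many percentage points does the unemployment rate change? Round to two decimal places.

Initially, labor force = 737.72 + 47.36 = 785.08 thousand, so u = 47.36/785.08 = 6.03%.
After the first change, unemployed and labor force both rise by 75.70 → E = 737.72, U = 123.06, labor force = 860.78 thousand.
After the second change, employed and labor force both rise by 25.34; unemployed unchanged → E = 763.06, U = 123.06, labor force = 886.12 thousand.
New unemployment rate = 123.06 / 886.12 = 13.89%.
Change = 13.89% − 6.03% = +7.86 percentage points.

The unemployment rate changes by +7.86 percentage points.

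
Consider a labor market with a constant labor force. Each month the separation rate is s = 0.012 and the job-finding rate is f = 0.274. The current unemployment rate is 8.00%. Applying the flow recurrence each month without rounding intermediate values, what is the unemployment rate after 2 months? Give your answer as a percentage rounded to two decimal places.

Unemployment rate after two months ≈ 6.14%.

With a fixed labor force, u_{t+1} = u_t + s·(1−u_t) − f·u_t = u_t·(1−s−f) + s.
Here 1−s−f = 0.714 and s = 0.012.
u_1 = 0.080000 × 0.714 + 0.012 = 0.069120.
u_2 = 0.069120 × 0.714 + 0.012 = 0.061352.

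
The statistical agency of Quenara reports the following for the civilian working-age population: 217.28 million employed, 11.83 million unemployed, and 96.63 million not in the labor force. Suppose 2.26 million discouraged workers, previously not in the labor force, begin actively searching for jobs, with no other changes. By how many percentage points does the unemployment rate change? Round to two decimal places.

The unemployment rate changes by +0.93 percentage points.

Initially, labor force = 217.28 + 11.83 = 229.11 million, so u = 11.83/229.11 = 5.16%.
After the change, unemployed and labor force both rise by 2.26 → E = 217.28, U = 14.09, labor force = 231.37 million.
New unemployment rate = 14.09 / 231.37 = 6.09%.
Change = 6.09% − 5.16% = +0.93 percentage points.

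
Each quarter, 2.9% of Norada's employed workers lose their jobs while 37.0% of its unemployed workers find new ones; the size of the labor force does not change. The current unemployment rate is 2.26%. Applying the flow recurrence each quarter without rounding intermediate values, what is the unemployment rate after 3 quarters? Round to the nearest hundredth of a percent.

Unemployment rate after three quarters ≈ 6.18%.

With a fixed labor force, u_{t+1} = u_t + s·(1−u_t) − f·u_t = u_t·(1−s−f) + s.
Here 1−s−f = 0.601 and s = 0.029.
u_1 = 0.022600 × 0.601 + 0.029 = 0.042583.
u_2 = 0.042583 × 0.601 + 0.029 = 0.054592.
u_3 = 0.054592 × 0.601 + 0.029 = 0.061810.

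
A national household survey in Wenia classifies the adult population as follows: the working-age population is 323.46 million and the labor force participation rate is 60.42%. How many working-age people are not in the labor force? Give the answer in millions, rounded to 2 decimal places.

About 128.03 million are not in the labor force.

Share not in the labor force = 1 − 0.6042 = 0.3958.
Not in labor force = 0.3958 × 323.46 ≈ 128.03 million.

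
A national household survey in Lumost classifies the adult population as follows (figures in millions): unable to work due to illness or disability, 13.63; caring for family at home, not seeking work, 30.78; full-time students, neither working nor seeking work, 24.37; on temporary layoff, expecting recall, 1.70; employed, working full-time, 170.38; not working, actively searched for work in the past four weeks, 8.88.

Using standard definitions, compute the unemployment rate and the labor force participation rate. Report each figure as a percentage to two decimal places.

Unemployment rate ≈ 5.85%; labor force participation rate ≈ 72.46%.

Employed = 170.38 million.
Unemployed = 1.70 + 8.88 = 10.58 million (jobless and actively searching, or on temporary layoff).
Labor force = 170.38 + 10.58 = 180.96 million.
Not in labor force = 13.63 + 30.78 + 24.37 = 68.78 million (those not working and not actively searching are outside the labor force).
Civilian working-age population = 180.96 + 68.78 = 249.74 million.
Unemployment rate = 10.58 / 180.96 = 5.85%.
Labor force participation rate = 180.96 / 249.74 = 72.46%.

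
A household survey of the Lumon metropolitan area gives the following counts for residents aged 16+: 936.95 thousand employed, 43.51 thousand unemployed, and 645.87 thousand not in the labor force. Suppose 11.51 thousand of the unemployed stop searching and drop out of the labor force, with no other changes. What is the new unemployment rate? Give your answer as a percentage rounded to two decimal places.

Initially, labor force = 936.95 + 43.51 = 980.46 thousand, so u = 43.51/980.46 = 4.44%.
After the change, unemployed and labor force both fall by 11.51 → E = 936.95, U = 32.00, labor force = 968.95 thousand.
New unemployment rate = 32.00 / 968.95 = 3.30%.

New unemployment rate ≈ 3.30%.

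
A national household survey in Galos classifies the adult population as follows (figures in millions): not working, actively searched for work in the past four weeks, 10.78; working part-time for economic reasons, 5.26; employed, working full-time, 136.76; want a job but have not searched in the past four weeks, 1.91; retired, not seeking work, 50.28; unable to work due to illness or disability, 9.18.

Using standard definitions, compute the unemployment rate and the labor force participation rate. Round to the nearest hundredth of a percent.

Unemployment rate ≈ 7.05%; labor force participation rate ≈ 71.35%.

Employed = 5.26 + 136.76 = 142.02 million (anyone who worked, including part-time for economic reasons, counts as employed).
Unemployed = 10.78 million.
Labor force = 142.02 + 10.78 = 152.80 million.
Not in labor force = 1.91 + 50.28 + 9.18 = 61.37 million (those not working and not actively searching are outside the labor force — including those who want a job but have given up searching).
Civilian working-age population = 152.80 + 61.37 = 214.17 million.
Unemployment rate = 10.78 / 152.80 = 7.05%.
Labor force participation rate = 152.80 / 214.17 = 71.35%.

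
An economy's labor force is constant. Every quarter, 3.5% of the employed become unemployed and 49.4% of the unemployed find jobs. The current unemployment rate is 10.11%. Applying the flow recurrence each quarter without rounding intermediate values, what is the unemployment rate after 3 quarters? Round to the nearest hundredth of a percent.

With a fixed labor force, u_{t+1} = u_t + s·(1−u_t) − f·u_t = u_t·(1−s−f) + s.
Here 1−s−f = 0.471 and s = 0.035.
u_1 = 0.101100 × 0.471 + 0.035 = 0.082618.
u_2 = 0.082618 × 0.471 + 0.035 = 0.073913.
u_3 = 0.073913 × 0.471 + 0.035 = 0.069813.

Unemployment rate after three quarters ≈ 6.98%.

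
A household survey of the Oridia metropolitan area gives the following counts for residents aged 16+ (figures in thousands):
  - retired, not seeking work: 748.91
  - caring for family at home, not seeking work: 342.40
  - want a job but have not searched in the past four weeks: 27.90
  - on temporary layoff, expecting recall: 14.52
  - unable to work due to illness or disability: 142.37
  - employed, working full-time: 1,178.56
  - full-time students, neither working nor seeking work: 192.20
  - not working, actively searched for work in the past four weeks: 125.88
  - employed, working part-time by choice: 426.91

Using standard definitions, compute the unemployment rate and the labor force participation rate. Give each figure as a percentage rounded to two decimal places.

Employed = 1,178.56 + 426.91 = 1,605.47 thousand.
Unemployed = 14.52 + 125.88 = 140.40 thousand (jobless and actively searching, or on temporary layoff).
Labor force = 1,605.47 + 140.40 = 1,745.87 thousand.
Not in labor force = 748.91 + 342.40 + 27.90 + 142.37 + 192.20 = 1,453.78 thousand (those not working and not actively searching are outside the labor force — including those who want a job but have given up searching).
Civilian working-age population = 1,745.87 + 1,453.78 = 3,199.65 thousand.
Unemployment rate = 140.40 / 1,745.87 = 8.04%.
Labor force participation rate = 1,745.87 / 3,199.65 = 54.56%.

Unemployment rate ≈ 8.04%; labor force participation rate ≈ 54.56%.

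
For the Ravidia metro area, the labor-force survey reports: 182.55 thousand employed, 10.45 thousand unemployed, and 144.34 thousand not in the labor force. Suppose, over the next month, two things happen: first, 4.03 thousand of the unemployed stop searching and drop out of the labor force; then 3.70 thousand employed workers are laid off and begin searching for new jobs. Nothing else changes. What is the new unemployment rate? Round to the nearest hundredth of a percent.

New unemployment rate ≈ 5.36%.

Initially, labor force = 182.55 + 10.45 = 193.00 thousand, so u = 10.45/193.00 = 5.41%.
After the first change, unemployed and labor force both fall by 4.03 → E = 182.55, U = 6.42, labor force = 188.97 thousand.
After the second change, employed falls and unemployed rises by 3.70; labor force unchanged → E = 178.85, U = 10.12, labor force = 188.97 thousand.
New unemployment rate = 10.12 / 188.97 = 5.36%.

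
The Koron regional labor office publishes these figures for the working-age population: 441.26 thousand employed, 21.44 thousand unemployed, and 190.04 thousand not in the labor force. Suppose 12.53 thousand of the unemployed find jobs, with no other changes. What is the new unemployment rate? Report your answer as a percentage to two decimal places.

New unemployment rate ≈ 1.93%.

Initially, labor force = 441.26 + 21.44 = 462.70 thousand, so u = 21.44/462.70 = 4.63%.
After the change, unemployed falls and employed rises by 12.53; labor force unchanged → E = 453.79, U = 8.91, labor force = 462.70 thousand.
New unemployment rate = 8.91 / 462.70 = 1.93%.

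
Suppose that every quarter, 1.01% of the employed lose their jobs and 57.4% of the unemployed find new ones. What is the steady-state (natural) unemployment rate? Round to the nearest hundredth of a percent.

Steady-state unemployment rate ≈ 1.73%.

At steady state the flows balance: s·E = f·U, so U/(E+U) = s/(s+f).
u* = 1.01 / (1.01 + 57.4) = 1.01 / 58.41 = 1.73%.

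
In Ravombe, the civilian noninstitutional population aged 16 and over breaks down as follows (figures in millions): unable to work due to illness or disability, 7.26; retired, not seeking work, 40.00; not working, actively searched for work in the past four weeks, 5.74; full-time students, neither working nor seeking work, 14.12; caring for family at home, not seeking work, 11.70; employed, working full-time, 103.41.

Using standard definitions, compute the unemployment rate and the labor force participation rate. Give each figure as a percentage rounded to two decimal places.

Unemployment rate ≈ 5.26%; labor force participation rate ≈ 59.90%.

Employed = 103.41 million.
Unemployed = 5.74 million.
Labor force = 103.41 + 5.74 = 109.15 million.
Not in labor force = 7.26 + 40.00 + 14.12 + 11.70 = 73.08 million (those not working and not actively searching are outside the labor force).
Civilian working-age population = 109.15 + 73.08 = 182.23 million.
Unemployment rate = 5.74 / 109.15 = 5.26%.
Labor force participation rate = 109.15 / 182.23 = 59.90%.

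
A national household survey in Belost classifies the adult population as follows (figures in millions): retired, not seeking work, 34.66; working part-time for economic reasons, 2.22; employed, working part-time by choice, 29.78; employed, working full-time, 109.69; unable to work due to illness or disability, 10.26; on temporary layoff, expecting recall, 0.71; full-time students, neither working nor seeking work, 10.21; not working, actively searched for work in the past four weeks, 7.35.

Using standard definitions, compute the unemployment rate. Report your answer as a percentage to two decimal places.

Unemployment rate ≈ 5.38%.

Employed = 2.22 + 29.78 + 109.69 = 141.69 million (anyone who worked, including part-time for economic reasons, counts as employed).
Unemployed = 0.71 + 7.35 = 8.06 million (jobless and actively searching, or on temporary layoff).
Labor force = 141.69 + 8.06 = 149.75 million.
Unemployment rate = 8.06 / 149.75 = 5.38%.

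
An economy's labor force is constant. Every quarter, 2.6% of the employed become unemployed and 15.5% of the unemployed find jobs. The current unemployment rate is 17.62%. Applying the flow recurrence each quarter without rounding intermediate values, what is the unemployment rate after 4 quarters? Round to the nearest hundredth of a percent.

Unemployment rate after four quarters ≈ 15.83%.

With a fixed labor force, u_{t+1} = u_t + s·(1−u_t) − f·u_t = u_t·(1−s−f) + s.
Here 1−s−f = 0.819 and s = 0.026.
u_1 = 0.176200 × 0.819 + 0.026 = 0.170308.
u_2 = 0.170308 × 0.819 + 0.026 = 0.165482.
u_3 = 0.165482 × 0.819 + 0.026 = 0.161530.
u_4 = 0.161530 × 0.819 + 0.026 = 0.158293.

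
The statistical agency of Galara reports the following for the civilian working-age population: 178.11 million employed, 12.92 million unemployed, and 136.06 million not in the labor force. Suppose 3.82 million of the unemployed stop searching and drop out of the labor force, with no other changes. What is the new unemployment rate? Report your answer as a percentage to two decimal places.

New unemployment rate ≈ 4.86%.

Initially, labor force = 178.11 + 12.92 = 191.03 million, so u = 12.92/191.03 = 6.76%.
After the change, unemployed and labor force both fall by 3.82 → E = 178.11, U = 9.10, labor force = 187.21 million.
New unemployment rate = 9.10 / 187.21 = 4.86%.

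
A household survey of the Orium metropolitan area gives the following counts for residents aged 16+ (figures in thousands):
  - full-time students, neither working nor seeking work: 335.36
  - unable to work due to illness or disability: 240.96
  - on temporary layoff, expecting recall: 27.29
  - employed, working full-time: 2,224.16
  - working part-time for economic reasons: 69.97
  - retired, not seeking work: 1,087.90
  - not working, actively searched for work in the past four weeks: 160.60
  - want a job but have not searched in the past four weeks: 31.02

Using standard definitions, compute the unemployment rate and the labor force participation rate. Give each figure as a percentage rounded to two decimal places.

Employed = 2,224.16 + 69.97 = 2,294.13 thousand (anyone who worked, including part-time for economic reasons, counts as employed).
Unemployed = 27.29 + 160.60 = 187.89 thousand (jobless and actively searching, or on temporary layoff).
Labor force = 2,294.13 + 187.89 = 2,482.02 thousand.
Not in labor force = 335.36 + 240.96 + 1,087.90 + 31.02 = 1,695.24 thousand (those not working and not actively searching are outside the labor force — including those who want a job but have given up searching).
Civilian working-age population = 2,482.02 + 1,695.24 = 4,177.26 thousand.
Unemployment rate = 187.89 / 2,482.02 = 7.57%.
Labor force participation rate = 2,482.02 / 4,177.26 = 59.42%.

Unemployment rate ≈ 7.57%; labor force participation rate ≈ 59.42%.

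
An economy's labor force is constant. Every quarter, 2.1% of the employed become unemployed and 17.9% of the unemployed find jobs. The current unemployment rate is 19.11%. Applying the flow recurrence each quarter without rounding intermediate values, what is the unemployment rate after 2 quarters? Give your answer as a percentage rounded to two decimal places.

With a fixed labor force, u_{t+1} = u_t + s·(1−u_t) − f·u_t = u_t·(1−s−f) + s.
Here 1−s−f = 0.800 and s = 0.021.
u_1 = 0.191100 × 0.800 + 0.021 = 0.173880.
u_2 = 0.173880 × 0.800 + 0.021 = 0.160104.

Unemployment rate after two quarters ≈ 16.01%.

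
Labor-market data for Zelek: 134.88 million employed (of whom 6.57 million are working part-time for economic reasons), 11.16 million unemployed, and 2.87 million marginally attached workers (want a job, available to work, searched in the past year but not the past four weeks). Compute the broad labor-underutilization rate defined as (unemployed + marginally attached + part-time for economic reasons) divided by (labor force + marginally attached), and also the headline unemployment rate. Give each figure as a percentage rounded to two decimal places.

Labor force = 134.88 + 11.16 = 146.04 million.
Numerator = 11.16 + 2.87 + 6.57 = 20.60 million.
Denominator = 146.04 + 2.87 = 148.91 million.
Broad rate = 20.60 / 148.91 = 13.83%.
Headline unemployment rate = 11.16 / 146.04 = 7.64%.

Broad underutilization rate ≈ 13.83%; headline unemployment rate ≈ 7.64%.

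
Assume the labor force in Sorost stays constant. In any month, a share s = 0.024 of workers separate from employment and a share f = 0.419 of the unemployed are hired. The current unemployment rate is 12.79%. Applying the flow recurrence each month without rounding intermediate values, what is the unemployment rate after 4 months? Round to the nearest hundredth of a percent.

Unemployment rate after four months ≈ 6.13%.

With a fixed labor force, u_{t+1} = u_t + s·(1−u_t) − f·u_t = u_t·(1−s−f) + s.
Here 1−s−f = 0.557 and s = 0.024.
u_1 = 0.127900 × 0.557 + 0.024 = 0.095240.
u_2 = 0.095240 × 0.557 + 0.024 = 0.077049.
u_3 = 0.077049 × 0.557 + 0.024 = 0.066916.
u_4 = 0.066916 × 0.557 + 0.024 = 0.061272.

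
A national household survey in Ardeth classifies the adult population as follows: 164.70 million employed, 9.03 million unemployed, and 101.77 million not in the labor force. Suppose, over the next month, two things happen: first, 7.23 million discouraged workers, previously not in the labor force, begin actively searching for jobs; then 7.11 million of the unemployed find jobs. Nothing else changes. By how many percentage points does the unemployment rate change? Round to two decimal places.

The unemployment rate changes by −0.14 percentage points.

Initially, labor force = 164.70 + 9.03 = 173.73 million, so u = 9.03/173.73 = 5.20%.
After the first change, unemployed and labor force both rise by 7.23 → E = 164.70, U = 16.26, labor force = 180.96 million.
After the second change, unemployed falls and employed rises by 7.11; labor force unchanged → E = 171.81, U = 9.15, labor force = 180.96 million.
New unemployment rate = 9.15 / 180.96 = 5.06%.
Change = 5.06% − 5.20% = −0.14 percentage points.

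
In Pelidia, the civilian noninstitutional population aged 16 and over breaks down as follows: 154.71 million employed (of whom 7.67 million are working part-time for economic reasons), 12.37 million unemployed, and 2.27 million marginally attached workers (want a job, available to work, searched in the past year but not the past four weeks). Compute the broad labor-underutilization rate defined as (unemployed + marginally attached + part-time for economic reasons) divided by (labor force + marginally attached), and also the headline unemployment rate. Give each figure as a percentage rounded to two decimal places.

Labor force = 154.71 + 12.37 = 167.08 million.
Numerator = 12.37 + 2.27 + 7.67 = 22.31 million.
Denominator = 167.08 + 2.27 = 169.35 million.
Broad rate = 22.31 / 169.35 = 13.17%.
Headline unemployment rate = 12.37 / 167.08 = 7.40%.

Broad underutilization rate ≈ 13.17%; headline unemployment rate ≈ 7.40%.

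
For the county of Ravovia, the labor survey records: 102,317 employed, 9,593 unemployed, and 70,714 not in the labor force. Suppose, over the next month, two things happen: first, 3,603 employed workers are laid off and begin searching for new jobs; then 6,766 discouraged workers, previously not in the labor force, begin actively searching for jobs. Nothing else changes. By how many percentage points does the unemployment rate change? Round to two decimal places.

The unemployment rate changes by +8.25 percentage points.

Initially, labor force = 102,317 + 9,593 = 111,910, so u = 9,593/111,910 = 8.57%.
After the first change, employed falls and unemployed rises by 3,603; labor force unchanged → E = 98,714, U = 13,196, labor force = 111,910.
After the second change, unemployed and labor force both rise by 6,766 → E = 98,714, U = 19,962, labor force = 118,676.
New unemployment rate = 19,962 / 118,676 = 16.82%.
Change = 16.82% − 8.57% = +8.25 percentage points.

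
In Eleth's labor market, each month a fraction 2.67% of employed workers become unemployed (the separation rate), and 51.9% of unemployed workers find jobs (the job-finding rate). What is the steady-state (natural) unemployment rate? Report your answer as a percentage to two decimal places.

Steady-state unemployment rate ≈ 4.89%.

At steady state the flows balance: s·E = f·U, so U/(E+U) = s/(s+f).
u* = 2.67 / (2.67 + 51.9) = 2.67 / 54.57 = 4.89%.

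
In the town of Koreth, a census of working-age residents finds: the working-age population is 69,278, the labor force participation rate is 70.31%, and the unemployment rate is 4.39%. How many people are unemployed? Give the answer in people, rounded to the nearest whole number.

About 2,138 are unemployed.

Labor force = 0.7031 × 69,278 = 48,709.
Unemployed = 0.0439 × 48,709 ≈ 2,138.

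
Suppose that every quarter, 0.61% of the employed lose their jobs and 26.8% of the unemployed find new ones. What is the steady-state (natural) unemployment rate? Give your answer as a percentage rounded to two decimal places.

Steady-state unemployment rate ≈ 2.23%.

At steady state the flows balance: s·E = f·U, so U/(E+U) = s/(s+f).
u* = 0.61 / (0.61 + 26.8) = 0.61 / 27.41 = 2.23%.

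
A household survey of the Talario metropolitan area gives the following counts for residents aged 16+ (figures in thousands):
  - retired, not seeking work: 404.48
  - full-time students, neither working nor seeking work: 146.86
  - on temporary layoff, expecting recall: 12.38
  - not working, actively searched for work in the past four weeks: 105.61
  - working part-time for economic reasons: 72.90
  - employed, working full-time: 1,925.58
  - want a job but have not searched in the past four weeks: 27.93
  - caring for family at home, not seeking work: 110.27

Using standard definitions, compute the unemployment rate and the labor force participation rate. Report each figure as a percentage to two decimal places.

Unemployment rate ≈ 5.57%; labor force participation rate ≈ 75.43%.

Employed = 72.90 + 1,925.58 = 1,998.48 thousand (anyone who worked, including part-time for economic reasons, counts as employed).
Unemployed = 12.38 + 105.61 = 117.99 thousand (jobless and actively searching, or on temporary layoff).
Labor force = 1,998.48 + 117.99 = 2,116.47 thousand.
Not in labor force = 404.48 + 146.86 + 27.93 + 110.27 = 689.54 thousand (those not working and not actively searching are outside the labor force — including those who want a job but have given up searching).
Civilian working-age population = 2,116.47 + 689.54 = 2,806.01 thousand.
Unemployment rate = 117.99 / 2,116.47 = 5.57%.
Labor force participation rate = 2,116.47 / 2,806.01 = 75.43%.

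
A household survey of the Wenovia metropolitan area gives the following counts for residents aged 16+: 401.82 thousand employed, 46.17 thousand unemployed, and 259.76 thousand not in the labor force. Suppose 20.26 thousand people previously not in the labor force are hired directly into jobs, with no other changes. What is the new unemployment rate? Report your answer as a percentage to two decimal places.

Initially, labor force = 401.82 + 46.17 = 447.99 thousand, so u = 46.17/447.99 = 10.31%.
After the change, employed and labor force both rise by 20.26; unemployed unchanged → E = 422.08, U = 46.17, labor force = 468.25 thousand.
New unemployment rate = 46.17 / 468.25 = 9.86%.

New unemployment rate ≈ 9.86%.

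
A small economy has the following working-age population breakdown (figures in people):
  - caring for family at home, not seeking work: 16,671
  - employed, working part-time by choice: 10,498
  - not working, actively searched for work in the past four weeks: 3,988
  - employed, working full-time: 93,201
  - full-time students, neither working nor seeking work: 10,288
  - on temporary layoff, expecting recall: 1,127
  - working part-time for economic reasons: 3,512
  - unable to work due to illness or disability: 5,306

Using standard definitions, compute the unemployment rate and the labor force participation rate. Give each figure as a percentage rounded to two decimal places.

Unemployment rate ≈ 4.55%; labor force participation rate ≈ 77.69%.

Employed = 10,498 + 93,201 + 3,512 = 107,211 (anyone who worked, including part-time for economic reasons, counts as employed).
Unemployed = 3,988 + 1,127 = 5,115 (jobless and actively searching, or on temporary layoff).
Labor force = 107,211 + 5,115 = 112,326.
Not in labor force = 16,671 + 10,288 + 5,306 = 32,265 (those not working and not actively searching are outside the labor force).
Civilian working-age population = 112,326 + 32,265 = 144,591.
Unemployment rate = 5,115 / 112,326 = 4.55%.
Labor force participation rate = 112,326 / 144,591 = 77.69%.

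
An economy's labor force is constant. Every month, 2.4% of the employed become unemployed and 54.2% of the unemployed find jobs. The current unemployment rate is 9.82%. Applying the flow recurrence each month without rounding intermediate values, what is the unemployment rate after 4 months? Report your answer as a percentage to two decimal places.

With a fixed labor force, u_{t+1} = u_t + s·(1−u_t) − f·u_t = u_t·(1−s−f) + s.
Here 1−s−f = 0.434 and s = 0.024.
u_1 = 0.098200 × 0.434 + 0.024 = 0.066619.
u_2 = 0.066619 × 0.434 + 0.024 = 0.052913.
u_3 = 0.052913 × 0.434 + 0.024 = 0.046964.
u_4 = 0.046964 × 0.434 + 0.024 = 0.044382.

Unemployment rate after four months ≈ 4.44%.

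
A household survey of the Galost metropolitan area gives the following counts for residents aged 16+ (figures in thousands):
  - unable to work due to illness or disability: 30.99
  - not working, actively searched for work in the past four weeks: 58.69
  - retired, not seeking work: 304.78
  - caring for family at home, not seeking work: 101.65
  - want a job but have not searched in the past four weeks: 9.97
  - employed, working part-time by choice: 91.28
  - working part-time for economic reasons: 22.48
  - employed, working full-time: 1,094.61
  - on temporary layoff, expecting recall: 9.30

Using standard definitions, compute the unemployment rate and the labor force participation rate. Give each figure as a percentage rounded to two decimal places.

Unemployment rate ≈ 5.33%; labor force participation rate ≈ 74.05%.

Employed = 91.28 + 22.48 + 1,094.61 = 1,208.37 thousand (anyone who worked, including part-time for economic reasons, counts as employed).
Unemployed = 58.69 + 9.30 = 67.99 thousand (jobless and actively searching, or on temporary layoff).
Labor force = 1,208.37 + 67.99 = 1,276.36 thousand.
Not in labor force = 30.99 + 304.78 + 101.65 + 9.97 = 447.39 thousand (those not working and not actively searching are outside the labor force — including those who want a job but have given up searching).
Civilian working-age population = 1,276.36 + 447.39 = 1,723.75 thousand.
Unemployment rate = 67.99 / 1,276.36 = 5.33%.
Labor force participation rate = 1,276.36 / 1,723.75 = 74.05%.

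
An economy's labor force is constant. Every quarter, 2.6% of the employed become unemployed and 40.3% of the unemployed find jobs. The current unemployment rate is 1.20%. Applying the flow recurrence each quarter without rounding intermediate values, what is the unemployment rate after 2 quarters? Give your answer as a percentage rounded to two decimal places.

With a fixed labor force, u_{t+1} = u_t + s·(1−u_t) − f·u_t = u_t·(1−s−f) + s.
Here 1−s−f = 0.571 and s = 0.026.
u_1 = 0.012000 × 0.571 + 0.026 = 0.032852.
u_2 = 0.032852 × 0.571 + 0.026 = 0.044758.

Unemployment rate after two quarters ≈ 4.48%.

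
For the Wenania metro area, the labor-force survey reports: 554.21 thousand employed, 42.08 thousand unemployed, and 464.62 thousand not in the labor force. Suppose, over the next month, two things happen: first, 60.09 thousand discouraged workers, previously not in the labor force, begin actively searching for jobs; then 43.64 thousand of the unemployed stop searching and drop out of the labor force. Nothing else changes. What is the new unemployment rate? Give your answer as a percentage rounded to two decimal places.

New unemployment rate ≈ 9.55%.

Initially, labor force = 554.21 + 42.08 = 596.29 thousand, so u = 42.08/596.29 = 7.06%.
After the first change, unemployed and labor force both rise by 60.09 → E = 554.21, U = 102.17, labor force = 656.38 thousand.
After the second change, unemployed and labor force both fall by 43.64 → E = 554.21, U = 58.53, labor force = 612.74 thousand.
New unemployment rate = 58.53 / 612.74 = 9.55%.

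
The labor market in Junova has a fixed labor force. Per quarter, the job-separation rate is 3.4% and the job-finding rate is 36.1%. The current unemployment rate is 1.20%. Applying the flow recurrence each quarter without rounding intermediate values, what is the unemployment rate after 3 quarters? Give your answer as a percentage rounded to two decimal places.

With a fixed labor force, u_{t+1} = u_t + s·(1−u_t) − f·u_t = u_t·(1−s−f) + s.
Here 1−s−f = 0.605 and s = 0.034.
u_1 = 0.012000 × 0.605 + 0.034 = 0.041260.
u_2 = 0.041260 × 0.605 + 0.034 = 0.058962.
u_3 = 0.058962 × 0.605 + 0.034 = 0.069672.

Unemployment rate after three quarters ≈ 6.97%.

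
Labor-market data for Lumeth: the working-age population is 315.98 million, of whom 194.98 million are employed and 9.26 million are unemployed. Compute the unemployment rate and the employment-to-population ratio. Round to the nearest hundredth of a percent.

Unemployment rate ≈ 4.53%; employment-population ratio ≈ 61.71%.

Labor force = employed + unemployed = 194.98 + 9.26 = 204.24 million.
Unemployment rate = 9.26 / 204.24 = 4.53%.
Employment-population ratio = 194.98 / 315.98 = 61.71%.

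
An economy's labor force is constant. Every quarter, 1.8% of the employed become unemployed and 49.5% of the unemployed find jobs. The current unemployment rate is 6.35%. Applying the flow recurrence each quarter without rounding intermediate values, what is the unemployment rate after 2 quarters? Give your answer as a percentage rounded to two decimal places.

Unemployment rate after two quarters ≈ 4.18%.

With a fixed labor force, u_{t+1} = u_t + s·(1−u_t) − f·u_t = u_t·(1−s−f) + s.
Here 1−s−f = 0.487 and s = 0.018.
u_1 = 0.063500 × 0.487 + 0.018 = 0.048924.
u_2 = 0.048924 × 0.487 + 0.018 = 0.041826.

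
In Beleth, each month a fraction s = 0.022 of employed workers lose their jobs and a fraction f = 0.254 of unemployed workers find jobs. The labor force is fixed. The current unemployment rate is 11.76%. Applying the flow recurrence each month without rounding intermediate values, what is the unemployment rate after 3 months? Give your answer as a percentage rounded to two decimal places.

Unemployment rate after three months ≈ 9.41%.

With a fixed labor force, u_{t+1} = u_t + s·(1−u_t) − f·u_t = u_t·(1−s−f) + s.
Here 1−s−f = 0.724 and s = 0.022.
u_1 = 0.117600 × 0.724 + 0.022 = 0.107142.
u_2 = 0.107142 × 0.724 + 0.022 = 0.099571.
u_3 = 0.099571 × 0.724 + 0.022 = 0.094089.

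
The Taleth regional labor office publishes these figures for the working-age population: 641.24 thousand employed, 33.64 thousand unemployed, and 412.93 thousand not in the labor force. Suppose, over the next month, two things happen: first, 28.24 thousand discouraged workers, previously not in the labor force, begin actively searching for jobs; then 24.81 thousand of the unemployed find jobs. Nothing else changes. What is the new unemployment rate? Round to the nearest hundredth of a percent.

New unemployment rate ≈ 5.27%.

Initially, labor force = 641.24 + 33.64 = 674.88 thousand, so u = 33.64/674.88 = 4.98%.
After the first change, unemployed and labor force both rise by 28.24 → E = 641.24, U = 61.88, labor force = 703.12 thousand.
After the second change, unemployed falls and employed rises by 24.81; labor force unchanged → E = 666.05, U = 37.07, labor force = 703.12 thousand.
New unemployment rate = 37.07 / 703.12 = 5.27%.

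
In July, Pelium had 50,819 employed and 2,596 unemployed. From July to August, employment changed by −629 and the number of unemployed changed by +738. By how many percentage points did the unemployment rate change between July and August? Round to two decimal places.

July: labor force = 50,819 + 2,596 = 53,415; u = 2,596/53,415 = 4.86%.
August: labor force = 50,190 + 3,334 = 53,524; u = 3,334/53,524 = 6.23%.
Change = 6.23% − 4.86% = +1.37 pp.

The unemployment rate changed by +1.37 percentage points.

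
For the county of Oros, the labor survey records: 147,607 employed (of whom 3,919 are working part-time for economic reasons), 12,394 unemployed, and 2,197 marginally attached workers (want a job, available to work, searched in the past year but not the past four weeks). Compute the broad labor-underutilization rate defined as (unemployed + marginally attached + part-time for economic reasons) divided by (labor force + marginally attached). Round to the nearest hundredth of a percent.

Labor force = 147,607 + 12,394 = 160,001.
Numerator = 12,394 + 2,197 + 3,919 = 18,510.
Denominator = 160,001 + 2,197 = 162,198.
Broad rate = 18,510 / 162,198 = 11.41%.

Broad underutilization rate ≈ 11.41%.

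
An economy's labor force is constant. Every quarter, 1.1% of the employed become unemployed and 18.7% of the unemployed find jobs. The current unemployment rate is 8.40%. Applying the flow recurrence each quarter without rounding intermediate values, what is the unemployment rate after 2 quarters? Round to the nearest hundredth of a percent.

Unemployment rate after two quarters ≈ 7.39%.

With a fixed labor force, u_{t+1} = u_t + s·(1−u_t) − f·u_t = u_t·(1−s−f) + s.
Here 1−s−f = 0.802 and s = 0.011.
u_1 = 0.084000 × 0.802 + 0.011 = 0.078368.
u_2 = 0.078368 × 0.802 + 0.011 = 0.073851.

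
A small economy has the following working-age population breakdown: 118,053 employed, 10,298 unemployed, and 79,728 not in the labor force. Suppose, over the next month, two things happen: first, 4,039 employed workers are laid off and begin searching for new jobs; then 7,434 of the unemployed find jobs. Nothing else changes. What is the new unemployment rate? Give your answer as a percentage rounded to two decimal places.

Initially, labor force = 118,053 + 10,298 = 128,351, so u = 10,298/128,351 = 8.02%.
After the first change, employed falls and unemployed rises by 4,039; labor force unchanged → E = 114,014, U = 14,337, labor force = 128,351.
After the second change, unemployed falls and employed rises by 7,434; labor force unchanged → E = 121,448, U = 6,903, labor force = 128,351.
New unemployment rate = 6,903 / 128,351 = 5.38%.

New unemployment rate ≈ 5.38%.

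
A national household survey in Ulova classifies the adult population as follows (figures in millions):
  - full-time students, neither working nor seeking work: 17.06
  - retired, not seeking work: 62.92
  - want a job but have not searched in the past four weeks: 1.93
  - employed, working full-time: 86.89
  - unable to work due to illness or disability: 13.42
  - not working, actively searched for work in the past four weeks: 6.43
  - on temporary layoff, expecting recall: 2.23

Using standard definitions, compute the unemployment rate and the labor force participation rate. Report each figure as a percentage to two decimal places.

Unemployment rate ≈ 9.06%; labor force participation rate ≈ 50.06%.

Employed = 86.89 million.
Unemployed = 6.43 + 2.23 = 8.66 million (jobless and actively searching, or on temporary layoff).
Labor force = 86.89 + 8.66 = 95.55 million.
Not in labor force = 17.06 + 62.92 + 1.93 + 13.42 = 95.33 million (those not working and not actively searching are outside the labor force — including those who want a job but have given up searching).
Civilian working-age population = 95.55 + 95.33 = 190.88 million.
Unemployment rate = 8.66 / 95.55 = 9.06%.
Labor force participation rate = 95.55 / 190.88 = 50.06%.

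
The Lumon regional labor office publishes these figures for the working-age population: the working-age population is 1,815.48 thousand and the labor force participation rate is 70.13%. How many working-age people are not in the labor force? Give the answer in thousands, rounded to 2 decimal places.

About 542.28 thousand are not in the labor force.

Share not in the labor force = 1 − 0.7013 = 0.2987.
Not in labor force = 0.2987 × 1,815.48 ≈ 542.28 thousand.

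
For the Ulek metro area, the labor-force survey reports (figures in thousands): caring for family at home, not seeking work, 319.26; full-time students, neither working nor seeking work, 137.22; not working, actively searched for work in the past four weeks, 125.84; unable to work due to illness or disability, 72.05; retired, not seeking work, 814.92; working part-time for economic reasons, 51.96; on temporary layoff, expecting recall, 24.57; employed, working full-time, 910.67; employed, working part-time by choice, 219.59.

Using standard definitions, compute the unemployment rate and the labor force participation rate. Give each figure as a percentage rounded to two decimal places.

Unemployment rate ≈ 11.29%; labor force participation rate ≈ 49.80%.

Employed = 51.96 + 910.67 + 219.59 = 1,182.22 thousand (anyone who worked, including part-time for economic reasons, counts as employed).
Unemployed = 125.84 + 24.57 = 150.41 thousand (jobless and actively searching, or on temporary layoff).
Labor force = 1,182.22 + 150.41 = 1,332.63 thousand.
Not in labor force = 319.26 + 137.22 + 72.05 + 814.92 = 1,343.45 thousand (those not working and not actively searching are outside the labor force).
Civilian working-age population = 1,332.63 + 1,343.45 = 2,676.08 thousand.
Unemployment rate = 150.41 / 1,332.63 = 11.29%.
Labor force participation rate = 1,332.63 / 2,676.08 = 49.80%.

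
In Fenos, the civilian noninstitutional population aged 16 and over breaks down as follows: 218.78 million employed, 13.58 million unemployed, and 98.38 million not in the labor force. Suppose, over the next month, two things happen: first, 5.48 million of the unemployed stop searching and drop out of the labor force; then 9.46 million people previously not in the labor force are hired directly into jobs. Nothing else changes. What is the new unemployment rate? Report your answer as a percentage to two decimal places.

Initially, labor force = 218.78 + 13.58 = 232.36 million, so u = 13.58/232.36 = 5.84%.
After the first change, unemployed and labor force both fall by 5.48 → E = 218.78, U = 8.10, labor force = 226.88 million.
After the second change, employed and labor force both rise by 9.46; unemployed unchanged → E = 228.24, U = 8.10, labor force = 236.34 million.
New unemployment rate = 8.10 / 236.34 = 3.43%.

New unemployment rate ≈ 3.43%.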